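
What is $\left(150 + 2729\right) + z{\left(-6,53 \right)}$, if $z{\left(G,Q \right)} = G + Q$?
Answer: $2926$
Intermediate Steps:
$\left(150 + 2729\right) + z{\left(-6,53 \right)} = \left(150 + 2729\right) + \left(-6 + 53\right) = 2879 + 47 = 2926$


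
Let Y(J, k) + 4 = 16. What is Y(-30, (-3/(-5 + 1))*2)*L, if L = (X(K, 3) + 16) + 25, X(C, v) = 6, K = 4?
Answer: 564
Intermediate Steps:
L = 47 (L = (6 + 16) + 25 = 22 + 25 = 47)
Y(J, k) = 12 (Y(J, k) = -4 + 16 = 12)
Y(-30, (-3/(-5 + 1))*2)*L = 12*47 = 564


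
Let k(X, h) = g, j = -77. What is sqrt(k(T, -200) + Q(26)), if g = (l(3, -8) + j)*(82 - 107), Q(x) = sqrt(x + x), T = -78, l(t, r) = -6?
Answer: sqrt(2075 + 2*sqrt(13)) ≈ 45.631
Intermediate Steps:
Q(x) = sqrt(2)*sqrt(x) (Q(x) = sqrt(2*x) = sqrt(2)*sqrt(x))
g = 2075 (g = (-6 - 77)*(82 - 107) = -83*(-25) = 2075)
k(X, h) = 2075
sqrt(k(T, -200) + Q(26)) = sqrt(2075 + sqrt(2)*sqrt(26)) = sqrt(2075 + 2*sqrt(13))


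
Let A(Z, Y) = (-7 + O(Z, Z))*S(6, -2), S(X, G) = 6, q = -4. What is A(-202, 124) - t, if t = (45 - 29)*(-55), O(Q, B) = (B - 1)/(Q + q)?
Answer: 86923/103 ≈ 843.91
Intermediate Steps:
O(Q, B) = (-1 + B)/(-4 + Q) (O(Q, B) = (B - 1)/(Q - 4) = (-1 + B)/(-4 + Q))
t = -880 (t = 16*(-55) = -880)
A(Z, Y) = -42 + 6*(-1 + Z)/(-4 + Z) (A(Z, Y) = (-7 + (-1 + Z)/(-4 + Z))*6 = -42 + 6*(-1 + Z)/(-4 + Z))
A(-202, 124) - t = 18*(9 - 2*(-202))/(-4 - 202) - 1*(-880) = 18*(9 + 404)/(-206) + 880 = 18*(-1/206)*413 + 880 = -3717/103 + 880 = 86923/103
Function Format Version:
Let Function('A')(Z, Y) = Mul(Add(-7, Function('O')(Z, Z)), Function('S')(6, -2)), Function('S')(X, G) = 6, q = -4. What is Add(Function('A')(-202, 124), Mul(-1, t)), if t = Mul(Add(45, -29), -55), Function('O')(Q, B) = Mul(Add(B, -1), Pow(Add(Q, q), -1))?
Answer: Rational(86923, 103) ≈ 843.91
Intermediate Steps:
Function('O')(Q, B) = Mul(Pow(Add(-4, Q), -1), Add(-1, B)) (Function('O')(Q, B) = Mul(Add(B, -1), Pow(Add(Q, -4), -1)) = Mul(Add(-1, B), Pow(Add(-4, Q), -1)) = Mul(Pow(Add(-4, Q), -1), Add(-1, B)))
t = -880 (t = Mul(16, -55) = -880)
Function('A')(Z, Y) = Add(-42, Mul(6, Pow(Add(-4, Z), -1), Add(-1, Z))) (Function('A')(Z, Y) = Mul(Add(-7, Mul(Pow(Add(-4, Z), -1), Add(-1, Z))), 6) = Add(-42, Mul(6, Pow(Add(-4, Z), -1), Add(-1, Z))))
Add(Function('A')(-202, 124), Mul(-1, t)) = Add(Mul(18, Pow(Add(-4, -202), -1), Add(9, Mul(-2, -202))), Mul(-1, -880)) = Add(Mul(18, Pow(-206, -1), Add(9, 404)), 880) = Add(Mul(18, Rational(-1, 206), 413), 880) = Add(Rational(-3717, 103), 880) = Rational(86923, 103)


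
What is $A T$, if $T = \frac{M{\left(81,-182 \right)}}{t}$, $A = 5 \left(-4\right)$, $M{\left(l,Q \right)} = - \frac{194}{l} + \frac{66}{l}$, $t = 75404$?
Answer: $\frac{640}{1526931} \approx 0.00041914$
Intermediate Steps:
$M{\left(l,Q \right)} = - \frac{128}{l}$
$A = -20$
$T = - \frac{32}{1526931}$ ($T = \frac{\left(-128\right) \frac{1}{81}}{75404} = \left(-128\right) \frac{1}{81} \cdot \frac{1}{75404} = \left(- \frac{128}{81}\right) \frac{1}{75404} = - \frac{32}{1526931} \approx -2.0957 \cdot 10^{-5}$)
$A T = \left(-20\right) \left(- \frac{32}{1526931}\right) = \frac{640}{1526931}$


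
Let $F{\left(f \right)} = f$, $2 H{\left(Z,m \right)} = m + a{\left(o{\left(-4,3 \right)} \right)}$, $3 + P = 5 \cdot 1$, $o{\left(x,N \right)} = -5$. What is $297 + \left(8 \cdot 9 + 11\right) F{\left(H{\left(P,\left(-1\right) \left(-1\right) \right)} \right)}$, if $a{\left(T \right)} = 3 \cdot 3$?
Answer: $712$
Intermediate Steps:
$P = 2$ ($P = -3 + 5 \cdot 1 = -3 + 5 = 2$)
$a{\left(T \right)} = 9$
$H{\left(Z,m \right)} = \frac{9}{2} + \frac{m}{2}$ ($H{\left(Z,m \right)} = \frac{m + 9}{2} = \frac{9 + m}{2} = \frac{9}{2} + \frac{m}{2}$)
$297 + \left(8 \cdot 9 + 11\right) F{\left(H{\left(P,\left(-1\right) \left(-1\right) \right)} \right)} = 297 + \left(8 \cdot 9 + 11\right) \left(\frac{9}{2} + \frac{\left(-1\right) \left(-1\right)}{2}\right) = 297 + \left(72 + 11\right) \left(\frac{9}{2} + \frac{1}{2} \cdot 1\right) = 297 + 83 \left(\frac{9}{2} + \frac{1}{2}\right) = 297 + 83 \cdot 5 = 297 + 415 = 712$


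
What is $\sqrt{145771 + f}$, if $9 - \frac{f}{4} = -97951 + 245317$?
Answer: $i \sqrt{443657} \approx 666.08 i$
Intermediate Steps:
$f = -589428$ ($f = 36 - 4 \left(-97951 + 245317\right) = 36 - 589464 = -589428$)
$\sqrt{145771 + f} = \sqrt{145771 - 589428} = \sqrt{-443657} = i \sqrt{443657}$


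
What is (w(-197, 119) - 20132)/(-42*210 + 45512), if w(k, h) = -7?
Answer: -20139/36692 ≈ -0.54887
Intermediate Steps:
(w(-197, 119) - 20132)/(-42*210 + 45512) = (-7 - 20132)/(-42*210 + 45512) = -20139/(-8820 + 45512) = -20139/36692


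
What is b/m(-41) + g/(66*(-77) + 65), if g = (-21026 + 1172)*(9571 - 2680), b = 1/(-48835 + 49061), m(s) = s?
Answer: 1267717722107/46487522 ≈ 27270.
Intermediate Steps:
b = 1/226 ≈ 0.0044248
g = -136813914 (g = -19854*6891 = -136813914)
b/m(-41) + g/(66*(-77) + 65) = (1/226)/(-41) - 136813914/(66*(-77) + 65) = (1/226)*(-1/41) - 136813914/(-5082 + 65) = -1/9266 - 136813914/(-5017) = -1/9266 - 136813914*(-1/5017) = -1/9266 + 136813914/5017 = 1267717722107/46487522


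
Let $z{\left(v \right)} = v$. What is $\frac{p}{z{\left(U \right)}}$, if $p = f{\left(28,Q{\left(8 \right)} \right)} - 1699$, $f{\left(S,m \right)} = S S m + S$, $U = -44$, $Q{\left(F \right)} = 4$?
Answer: $- \frac{1465}{44} \approx -33.295$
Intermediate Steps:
$f{\left(S,m \right)} = S + m S^{2}$ ($f{\left(S,m \right)} = S^{2} m + S = m S^{2} + S = S + m S^{2}$)
$p = 1465$ ($p = 28 \left(1 + 28 \cdot 4\right) - 1699 = 28 \left(1 + 112\right) - 1699 = 28 \cdot 113 - 1699 = 3164 - 1699 = 1465$)
$\frac{p}{z{\left(U \right)}} = \frac{1465}{-44} = 1465 \left(- \frac{1}{44}\right) = - \frac{1465}{44}$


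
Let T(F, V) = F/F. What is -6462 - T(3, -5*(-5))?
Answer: -6463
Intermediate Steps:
T(F, V) = 1
-6462 - T(3, -5*(-5)) = -6462 - 1*1 = -6462 - 1 = -6463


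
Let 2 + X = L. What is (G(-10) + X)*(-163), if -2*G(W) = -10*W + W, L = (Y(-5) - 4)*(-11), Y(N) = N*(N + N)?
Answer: 90139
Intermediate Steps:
Y(N) = 2*N² (Y(N) = N*(2*N) = 2*N²)
L = -506 (L = (2*(-5)² - 4)*(-11) = (2*25 - 4)*(-11) = (50 - 4)*(-11) = 46*(-11) = -506)
X = -508 (X = -2 - 506 = -508)
G(W) = 9*W/2 (G(W) = -(-10*W + W)/2 = -(-9)*W/2 = 9*W/2)
(G(-10) + X)*(-163) = ((9/2)*(-10) - 508)*(-163) = (-45 - 508)*(-163) = -553*(-163) = 90139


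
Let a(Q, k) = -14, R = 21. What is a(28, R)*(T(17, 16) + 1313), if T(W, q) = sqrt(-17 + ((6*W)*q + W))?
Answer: -18382 - 56*sqrt(102) ≈ -18948.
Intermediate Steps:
T(W, q) = sqrt(-17 + W + 6*W*q) (T(W, q) = sqrt(-17 + (6*W*q + W)) = sqrt(-17 + (W + 6*W*q)) = sqrt(-17 + W + 6*W*q))
a(28, R)*(T(17, 16) + 1313) = -14*(sqrt(-17 + 17 + 6*17*16) + 1313) = -14*(sqrt(-17 + 17 + 1632) + 1313) = -14*(sqrt(1632) + 1313) = -14*(4*sqrt(102) + 1313) = -14*(1313 + 4*sqrt(102)) = -18382 - 56*sqrt(102)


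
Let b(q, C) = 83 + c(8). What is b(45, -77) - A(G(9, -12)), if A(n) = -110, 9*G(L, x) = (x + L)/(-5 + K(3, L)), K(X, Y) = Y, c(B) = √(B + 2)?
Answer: 193 + √10 ≈ 196.16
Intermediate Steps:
c(B) = √(2 + B)
G(L, x) = (L + x)/(9*(-5 + L)) (G(L, x) = ((x + L)/(-5 + L))/9 = ((L + x)/(-5 + L))/9 = (L + x)/(9*(-5 + L)))
b(q, C) = 83 + √10 (b(q, C) = 83 + √(2 + 8) = 83 + √10)
b(45, -77) - A(G(9, -12)) = (83 + √10) - 1*(-110) = (83 + √10) + 110 = 193 + √10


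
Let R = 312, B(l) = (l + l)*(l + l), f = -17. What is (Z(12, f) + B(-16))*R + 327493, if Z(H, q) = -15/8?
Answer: 646396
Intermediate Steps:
B(l) = 4*l² (B(l) = (2*l)*(2*l) = 4*l²)
Z(H, q) = -15/8 (Z(H, q) = -15*⅛ = -15/8)
(Z(12, f) + B(-16))*R + 327493 = (-15/8 + 4*(-16)²)*312 + 327493 = (-15/8 + 4*256)*312 + 327493 = (-15/8 + 1024)*312 + 327493 = (8177/8)*312 + 327493 = 318903 + 327493 = 646396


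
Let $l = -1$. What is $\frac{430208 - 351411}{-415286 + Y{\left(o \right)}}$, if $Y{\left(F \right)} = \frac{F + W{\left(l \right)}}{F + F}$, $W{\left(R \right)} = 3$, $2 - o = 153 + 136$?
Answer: $- \frac{22614739}{119186940} \approx -0.18974$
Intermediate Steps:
$o = -287$ ($o = 2 - \left(153 + 136\right) = 2 - 289 = -287$)
$Y{\left(F \right)} = \frac{3 + F}{2 F}$ ($Y{\left(F \right)} = \frac{F + 3}{F + F} = \frac{3 + F}{2 F}$)
$\frac{430208 - 351411}{-415286 + Y{\left(o \right)}} = \frac{430208 - 351411}{-415286 + \frac{3 - 287}{2 \left(-287\right)}} = \frac{78797}{-415286 + \frac{1}{2} \left(- \frac{1}{287}\right) \left(-284\right)} = \frac{78797}{-415286 + \frac{142}{287}} = \frac{78797}{- \frac{119186940}{287}} = 78797 \left(- \frac{287}{119186940}\right) = - \frac{22614739}{119186940}$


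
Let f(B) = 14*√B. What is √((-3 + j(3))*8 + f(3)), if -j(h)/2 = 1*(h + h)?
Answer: √(-120 + 14*√3) ≈ 9.7853*I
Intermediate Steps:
j(h) = -4*h (j(h) = -2*(h + h) = -2*2*h = -4*h)
√((-3 + j(3))*8 + f(3)) = √((-3 - 4*3)*8 + 14*√3) = √((-3 - 12)*8 + 14*√3) = √(-15*8 + 14*√3) = √(-120 + 14*√3)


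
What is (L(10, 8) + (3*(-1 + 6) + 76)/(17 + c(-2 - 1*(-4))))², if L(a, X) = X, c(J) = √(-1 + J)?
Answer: 55225/324 ≈ 170.45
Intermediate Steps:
(L(10, 8) + (3*(-1 + 6) + 76)/(17 + c(-2 - 1*(-4))))² = (8 + (3*(-1 + 6) + 76)/(17 + √(-1 + (-2 - 1*(-4)))))² = (8 + (3*5 + 76)/(17 + √(-1 + (-2 + 4))))² = (8 + (15 + 76)/(17 + √(-1 + 2)))² = (8 + 91/(17 + √1))² = (8 + 91/(17 + 1))² = (8 + 91/18)² = (235/18)² = 55225/324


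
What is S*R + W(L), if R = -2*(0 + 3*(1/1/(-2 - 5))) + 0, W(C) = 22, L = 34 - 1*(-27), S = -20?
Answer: -818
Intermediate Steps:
L = 61 (L = 34 + 27 = 61)
R = 42 (R = -2*(0 + 3*(1/1/(-7))) + 0 = -2*(0 + 3*(1/(-⅐))) + 0 = -2*(0 + 3*(1*(-7))) + 0 = -2*(0 + 3*(-7)) + 0 = -2*(0 - 21) + 0 = -2*(-21) + 0 = 42 + 0 = 42)
S*R + W(L) = -20*42 + 22 = -840 + 22 = -818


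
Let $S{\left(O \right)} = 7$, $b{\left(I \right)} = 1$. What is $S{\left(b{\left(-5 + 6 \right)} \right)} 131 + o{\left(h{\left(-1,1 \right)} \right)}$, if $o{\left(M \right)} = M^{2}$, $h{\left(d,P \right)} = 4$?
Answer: $933$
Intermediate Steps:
$S{\left(b{\left(-5 + 6 \right)} \right)} 131 + o{\left(h{\left(-1,1 \right)} \right)} = 7 \cdot 131 + 4^{2} = 917 + 16 = 933$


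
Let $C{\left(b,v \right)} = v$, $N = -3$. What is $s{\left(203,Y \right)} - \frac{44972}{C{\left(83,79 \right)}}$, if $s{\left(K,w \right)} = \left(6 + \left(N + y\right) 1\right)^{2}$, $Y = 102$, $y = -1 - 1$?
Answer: $- \frac{44893}{79} \approx -568.27$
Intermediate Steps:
$y = -2$
$s{\left(K,w \right)} = 1$ ($s{\left(K,w \right)} = \left(6 + \left(-3 - 2\right) 1\right)^{2} = \left(6 - 5\right)^{2} = 1^{2} = 1$)
$s{\left(203,Y \right)} - \frac{44972}{C{\left(83,79 \right)}} = 1 - \frac{44972}{79} = - \frac{44893}{79}$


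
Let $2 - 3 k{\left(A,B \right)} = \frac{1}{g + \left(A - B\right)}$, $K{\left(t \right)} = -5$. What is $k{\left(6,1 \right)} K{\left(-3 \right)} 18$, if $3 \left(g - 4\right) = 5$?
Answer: $- \frac{915}{16} \approx -57.188$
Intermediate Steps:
$g = \frac{17}{3}$ ($g = 4 + \frac{1}{3} \cdot 5 = 4 + \frac{5}{3} = \frac{17}{3} \approx 5.6667$)
$k{\left(A,B \right)} = \frac{2}{3} - \frac{1}{3 \left(\frac{17}{3} + A - B\right)}$ ($k{\left(A,B \right)} = \frac{2}{3} - \frac{1}{3 \left(\frac{17}{3} + \left(A - B\right)\right)} = \frac{2}{3} - \frac{1}{3 \left(\frac{17}{3} + A - B\right)}$)
$k{\left(6,1 \right)} K{\left(-3 \right)} 18 = \frac{31 - 6 + 6 \cdot 6}{3 \left(17 - 3 + 3 \cdot 6\right)} \left(-5\right) 18 = \frac{31 - 6 + 36}{3 \left(17 - 3 + 18\right)} \left(-5\right) 18 = \frac{1}{3} \cdot \frac{1}{32} \cdot 61 \left(-5\right) 18 = \frac{61}{96} \left(-5\right) 18 = \left(- \frac{305}{96}\right) 18 = - \frac{915}{16}$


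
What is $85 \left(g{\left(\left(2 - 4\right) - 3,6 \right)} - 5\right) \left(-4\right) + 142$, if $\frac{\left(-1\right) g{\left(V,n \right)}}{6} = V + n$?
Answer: $3882$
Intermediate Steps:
$g{\left(V,n \right)} = - 6 V - 6 n$ ($g{\left(V,n \right)} = - 6 \left(V + n\right) = - 6 V - 6 n$)
$85 \left(g{\left(\left(2 - 4\right) - 3,6 \right)} - 5\right) \left(-4\right) + 142 = 85 \left(\left(- 6 \left(\left(2 - 4\right) - 3\right) - 36\right) - 5\right) \left(-4\right) + 142 = 85 \left(\left(- 6 \left(-2 - 3\right) - 36\right) - 5\right) \left(-4\right) + 142 = 85 \left(\left(\left(-6\right) \left(-5\right) - 36\right) - 5\right) \left(-4\right) + 142 = 85 \left(\left(30 - 36\right) - 5\right) \left(-4\right) + 142 = 85 \left(-6 - 5\right) \left(-4\right) + 142 = 85 \left(\left(-11\right) \left(-4\right)\right) + 142 = 85 \cdot 44 + 142 = 3740 + 142 = 3882$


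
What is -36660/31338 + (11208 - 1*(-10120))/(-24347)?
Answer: -260156314/127164381 ≈ -2.0458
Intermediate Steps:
-36660/31338 + (11208 - 1*(-10120))/(-24347) = -36660*1/31338 + (11208 + 10120)*(-1/24347) = -6110/5223 + 21328*(-1/24347) = -6110/5223 - 21328/24347 = -260156314/127164381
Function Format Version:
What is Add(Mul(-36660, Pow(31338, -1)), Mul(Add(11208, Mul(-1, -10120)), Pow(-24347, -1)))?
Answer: Rational(-260156314, 127164381) ≈ -2.0458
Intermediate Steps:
Add(Mul(-36660, Pow(31338, -1)), Mul(Add(11208, Mul(-1, -10120)), Pow(-24347, -1))) = Add(Mul(-36660, Rational(1, 31338)), Mul(Add(11208, 10120), Rational(-1, 24347))) = Add(Rational(-6110, 5223), Mul(21328, Rational(-1, 24347))) = Add(Rational(-6110, 5223), Rational(-21328, 24347)) = Rational(-260156314, 127164381)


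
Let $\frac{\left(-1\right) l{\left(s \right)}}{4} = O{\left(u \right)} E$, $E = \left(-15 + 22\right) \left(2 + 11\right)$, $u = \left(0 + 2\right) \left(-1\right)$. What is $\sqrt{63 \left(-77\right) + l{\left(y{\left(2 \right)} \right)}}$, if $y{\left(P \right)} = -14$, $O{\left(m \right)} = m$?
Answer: $i \sqrt{4123} \approx 64.211 i$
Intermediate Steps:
$u = -2$ ($u = 2 \left(-1\right) = -2$)
$E = 91$ ($E = 7 \cdot 13 = 91$)
$l{\left(s \right)} = 728$ ($l{\left(s \right)} = - 4 \left(\left(-2\right) 91\right) = \left(-4\right) \left(-182\right) = 728$)
$\sqrt{63 \left(-77\right) + l{\left(y{\left(2 \right)} \right)}} = \sqrt{63 \left(-77\right) + 728} = \sqrt{-4851 + 728} = \sqrt{-4123} = i \sqrt{4123}$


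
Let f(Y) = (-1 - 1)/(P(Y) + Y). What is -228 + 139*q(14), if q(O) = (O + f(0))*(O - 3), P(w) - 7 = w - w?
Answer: 145188/7 ≈ 20741.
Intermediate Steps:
P(w) = 7 (P(w) = 7 + (w - w) = 7 + 0 = 7)
f(Y) = -2/(7 + Y) (f(Y) = (-1 - 1)/(7 + Y) = -2/(7 + Y))
q(O) = (-3 + O)*(-2/7 + O) (q(O) = (O - 2/(7 + 0))*(O - 3) = (O - 2/7)*(-3 + O) = (-2/7 + O)*(-3 + O) = (-3 + O)*(-2/7 + O))
-228 + 139*q(14) = -228 + 139*(6/7 + 14² - 23/7*14) = -228 + 139*(6/7 + 196 - 46) = -228 + 139*(1056/7) = -228 + 146784/7 = 145188/7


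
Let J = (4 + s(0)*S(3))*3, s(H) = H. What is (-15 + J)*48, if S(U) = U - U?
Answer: -144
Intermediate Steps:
S(U) = 0
J = 12 (J = (4 + 0*0)*3 = (4 + 0)*3 = 4*3 = 12)
(-15 + J)*48 = (-15 + 12)*48 = -3*48 = -144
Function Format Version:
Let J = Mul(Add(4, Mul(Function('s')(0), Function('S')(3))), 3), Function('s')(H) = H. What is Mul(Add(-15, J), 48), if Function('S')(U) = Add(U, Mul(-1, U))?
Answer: -144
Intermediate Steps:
Function('S')(U) = 0
J = 12 (J = Mul(Add(4, Mul(0, 0)), 3) = Mul(Add(4, 0), 3) = Mul(4, 3) = 12)
Mul(Add(-15, J), 48) = Mul(Add(-15, 12), 48) = Mul(-3, 48) = -144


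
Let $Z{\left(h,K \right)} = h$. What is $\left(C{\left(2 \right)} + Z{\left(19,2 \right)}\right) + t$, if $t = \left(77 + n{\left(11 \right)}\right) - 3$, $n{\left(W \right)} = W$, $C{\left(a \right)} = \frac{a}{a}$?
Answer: $105$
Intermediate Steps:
$C{\left(a \right)} = 1$
$t = 85$ ($t = \left(77 + 11\right) - 3 = 88 - 3 = 85$)
$\left(C{\left(2 \right)} + Z{\left(19,2 \right)}\right) + t = \left(1 + 19\right) + 85 = 20 + 85 = 105$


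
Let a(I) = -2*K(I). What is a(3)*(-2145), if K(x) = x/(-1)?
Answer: -12870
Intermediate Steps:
K(x) = -x (K(x) = x*(-1) = -x)
a(I) = 2*I (a(I) = -(-2)*I = 2*I)
a(3)*(-2145) = (2*3)*(-2145) = 6*(-2145) = -12870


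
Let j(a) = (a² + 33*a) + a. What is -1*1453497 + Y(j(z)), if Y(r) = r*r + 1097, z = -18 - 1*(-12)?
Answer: -1424176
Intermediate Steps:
z = -6 (z = -18 + 12 = -6)
j(a) = a² + 34*a
Y(r) = 1097 + r² (Y(r) = r² + 1097 = 1097 + r²)
-1*1453497 + Y(j(z)) = -1*1453497 + (1097 + (-6*(34 - 6))²) = -1453497 + (1097 + (-6*28)²) = -1453497 + (1097 + (-168)²) = -1453497 + (1097 + 28224) = -1453497 + 29321 = -1424176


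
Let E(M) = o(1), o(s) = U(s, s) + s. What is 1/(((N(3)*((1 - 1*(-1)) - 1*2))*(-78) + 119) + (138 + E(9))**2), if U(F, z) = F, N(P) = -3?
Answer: 1/19719 ≈ 5.0712e-5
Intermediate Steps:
o(s) = 2*s (o(s) = s + s = 2*s)
E(M) = 2 (E(M) = 2*1 = 2)
1/(((N(3)*((1 - 1*(-1)) - 1*2))*(-78) + 119) + (138 + E(9))**2) = 1/((-3*((1 - 1*(-1)) - 1*2)*(-78) + 119) + (138 + 2)**2) = 1/((-3*((1 + 1) - 2)*(-78) + 119) + 140**2) = 1/((-3*(2 - 2)*(-78) + 119) + 19600) = 1/((-3*0*(-78) + 119) + 19600) = 1/((0*(-78) + 119) + 19600) = 1/((0 + 119) + 19600) = 1/(119 + 19600) = 1/19719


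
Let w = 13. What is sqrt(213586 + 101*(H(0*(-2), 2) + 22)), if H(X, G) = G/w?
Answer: sqrt(36474178)/13 ≈ 464.57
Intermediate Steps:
H(X, G) = G/13
sqrt(213586 + 101*(H(0*(-2), 2) + 22)) = sqrt(213586 + 101*((1/13)*2 + 22)) = sqrt(213586 + 101*(2/13 + 22)) = sqrt(213586 + 101*(288/13)) = sqrt(213586 + 29088/13) = sqrt(2805706/13) = sqrt(36474178)/13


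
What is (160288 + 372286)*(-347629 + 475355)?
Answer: 68023546724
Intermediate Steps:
(160288 + 372286)*(-347629 + 475355) = 532574*127726 = 68023546724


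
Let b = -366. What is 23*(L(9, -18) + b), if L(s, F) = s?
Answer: -8211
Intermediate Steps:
23*(L(9, -18) + b) = 23*(9 - 366) = 23*(-357) = -8211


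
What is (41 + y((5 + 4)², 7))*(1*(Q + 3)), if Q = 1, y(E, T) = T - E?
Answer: -132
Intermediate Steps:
(41 + y((5 + 4)², 7))*(1*(Q + 3)) = (41 + (7 - (5 + 4)²))*(1*(1 + 3)) = (41 + (7 - 1*9²))*(1*4) = (41 + (7 - 1*81))*4 = (41 + (7 - 81))*4 = (41 - 74)*4 = -33*4 = -132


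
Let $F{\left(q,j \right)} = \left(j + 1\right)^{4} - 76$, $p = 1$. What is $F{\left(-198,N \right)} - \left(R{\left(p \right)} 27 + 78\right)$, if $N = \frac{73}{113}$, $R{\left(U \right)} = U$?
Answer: $- \frac{28314689125}{163047361} \approx -173.66$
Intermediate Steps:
$N = \frac{73}{113}$ ($N = 73 \cdot \frac{1}{113} = \frac{73}{113} \approx 0.64602$)
$F{\left(q,j \right)} = -76 + \left(1 + j\right)^{4}$ ($F{\left(q,j \right)} = \left(1 + j\right)^{4} - 76 = -76 + \left(1 + j\right)^{4}$)
$F{\left(-198,N \right)} - \left(R{\left(p \right)} 27 + 78\right) = \left(-76 + \left(1 + \frac{73}{113}\right)^{4}\right) - \left(1 \cdot 27 + 78\right) = \left(-76 + \left(\frac{186}{113}\right)^{4}\right) - \left(27 + 78\right) = \left(-76 + \frac{1196883216}{163047361}\right) - 105 = - \frac{11194716220}{163047361} - 105 = - \frac{28314689125}{163047361}$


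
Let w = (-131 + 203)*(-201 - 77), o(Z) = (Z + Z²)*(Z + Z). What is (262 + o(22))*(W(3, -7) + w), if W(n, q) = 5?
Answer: -450767786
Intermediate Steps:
o(Z) = 2*Z*(Z + Z²) (o(Z) = (Z + Z²)*(2*Z) = 2*Z*(Z + Z²))
w = -20016 (w = 72*(-278) = -20016)
(262 + o(22))*(W(3, -7) + w) = (262 + 2*22²*(1 + 22))*(5 - 20016) = (262 + 2*484*23)*(-20011) = (262 + 22264)*(-20011) = 22526*(-20011) = -450767786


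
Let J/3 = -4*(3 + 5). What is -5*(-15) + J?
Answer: -21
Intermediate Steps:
J = -96 (J = 3*(-4*(3 + 5)) = 3*(-4*8) = 3*(-32) = -96)
-5*(-15) + J = -5*(-15) - 96 = 75 - 96 = -21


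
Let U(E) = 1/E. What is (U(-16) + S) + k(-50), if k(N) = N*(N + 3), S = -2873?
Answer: -8369/16 ≈ -523.06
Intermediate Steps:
k(N) = N*(3 + N)
(U(-16) + S) + k(-50) = (1/(-16) - 2873) - 50*(3 - 50) = (-1/16 - 2873) - 50*(-47) = -45969/16 + 2350 = -8369/16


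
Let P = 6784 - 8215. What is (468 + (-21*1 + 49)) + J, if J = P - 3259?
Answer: -4194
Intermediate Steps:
P = -1431
J = -4690 (J = -1431 - 3259 = -4690)
(468 + (-21*1 + 49)) + J = (468 + (-21*1 + 49)) - 4690 = (468 + (-21 + 49)) - 4690 = (468 + 28) - 4690 = 496 - 4690 = -4194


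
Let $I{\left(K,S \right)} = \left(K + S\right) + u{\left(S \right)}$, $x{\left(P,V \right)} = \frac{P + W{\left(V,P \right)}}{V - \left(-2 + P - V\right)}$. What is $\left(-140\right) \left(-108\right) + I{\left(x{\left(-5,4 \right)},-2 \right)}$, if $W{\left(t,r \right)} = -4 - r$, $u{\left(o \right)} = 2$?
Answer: $\frac{226796}{15} \approx 15120.0$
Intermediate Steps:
$x{\left(P,V \right)} = - \frac{4}{2 - P + 2 V}$ ($x{\left(P,V \right)} = \frac{P - \left(4 + P\right)}{V - \left(-2 + P - V\right)} = - \frac{4}{V - \left(-2 + P - V\right)} = - \frac{4}{V + \left(2 + V - P\right)} = - \frac{4}{2 - P + 2 V}$)
$I{\left(K,S \right)} = 2 + K + S$ ($I{\left(K,S \right)} = \left(K + S\right) + 2 = 2 + K + S$)
$\left(-140\right) \left(-108\right) + I{\left(x{\left(-5,4 \right)},-2 \right)} = \left(-140\right) \left(-108\right) + \left(2 + \frac{4}{-2 - 5 - 8} - 2\right) = 15120 + \left(2 + \frac{4}{-2 - 5 - 8} - 2\right) = 15120 + \left(2 + \frac{4}{-15} - 2\right) = 15120 + \left(2 + 4 \left(- \frac{1}{15}\right) - 2\right) = 15120 - \frac{4}{15} = \frac{226796}{15}$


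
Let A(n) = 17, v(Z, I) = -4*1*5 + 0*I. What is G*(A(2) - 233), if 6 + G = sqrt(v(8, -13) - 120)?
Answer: 1296 - 432*I*sqrt(35) ≈ 1296.0 - 2555.7*I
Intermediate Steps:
v(Z, I) = -20 (v(Z, I) = -4*5 + 0 = -20 + 0 = -20)
G = -6 + 2*I*sqrt(35) (G = -6 + sqrt(-20 - 120) = -6 + sqrt(-140) = -6 + 2*I*sqrt(35) ≈ -6.0 + 11.832*I)
G*(A(2) - 233) = (-6 + 2*I*sqrt(35))*(17 - 233) = (-6 + 2*I*sqrt(35))*(-216) = 1296 - 432*I*sqrt(35)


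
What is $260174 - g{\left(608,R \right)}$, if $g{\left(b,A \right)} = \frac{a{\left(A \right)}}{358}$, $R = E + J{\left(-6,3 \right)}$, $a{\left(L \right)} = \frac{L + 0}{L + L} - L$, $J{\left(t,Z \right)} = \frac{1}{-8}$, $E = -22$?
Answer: $\frac{745138155}{2864} \approx 2.6017 \cdot 10^{5}$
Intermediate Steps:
$J{\left(t,Z \right)} = - \frac{1}{8}$
$a{\left(L \right)} = \frac{1}{2} - L$ ($a{\left(L \right)} = \frac{L}{2 L} - L = L \frac{1}{2 L} - L = \frac{1}{2} - L$)
$R = - \frac{177}{8}$ ($R = -22 - \frac{1}{8} = - \frac{177}{8} \approx -22.125$)
$g{\left(b,A \right)} = \frac{1}{716} - \frac{A}{358}$ ($g{\left(b,A \right)} = \frac{\frac{1}{2} - A}{358} = \left(\frac{1}{2} - A\right) \frac{1}{358} = \frac{1}{716} - \frac{A}{358}$)
$260174 - g{\left(608,R \right)} = 260174 - \left(\frac{1}{716} - - \frac{177}{2864}\right) = 260174 - \left(\frac{1}{716} + \frac{177}{2864}\right) = 260174 - \frac{181}{2864} = \frac{745138155}{2864}$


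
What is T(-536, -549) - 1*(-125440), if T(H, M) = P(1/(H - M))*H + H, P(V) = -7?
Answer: 128656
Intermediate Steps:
T(H, M) = -6*H (T(H, M) = -7*H + H = -6*H)
T(-536, -549) - 1*(-125440) = -6*(-536) - 1*(-125440) = 3216 + 125440 = 128656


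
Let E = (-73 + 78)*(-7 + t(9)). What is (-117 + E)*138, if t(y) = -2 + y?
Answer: -16146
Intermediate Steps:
E = 0 (E = (-73 + 78)*(-7 + (-2 + 9)) = 5*(-7 + 7) = 5*0 = 0)
(-117 + E)*138 = (-117 + 0)*138 = -117*138 = -16146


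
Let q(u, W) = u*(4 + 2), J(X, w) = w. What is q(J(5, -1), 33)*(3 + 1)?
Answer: -24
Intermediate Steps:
q(u, W) = 6*u (q(u, W) = u*6 = 6*u)
q(J(5, -1), 33)*(3 + 1) = (6*(-1))*(3 + 1) = -6*4 = -24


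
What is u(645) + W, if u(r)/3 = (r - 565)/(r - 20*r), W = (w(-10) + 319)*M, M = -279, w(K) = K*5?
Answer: -61316683/817 ≈ -75051.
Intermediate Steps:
w(K) = 5*K
W = -75051 (W = (5*(-10) + 319)*(-279) = (-50 + 319)*(-279) = 269*(-279) = -75051)
u(r) = -3*(-565 + r)/(19*r) (u(r) = 3*((r - 565)/(r - 20*r)) = 3*((-565 + r)/((-19*r))) = 3*((-565 + r)*(-1/(19*r))) = 3*(-(-565 + r)/(19*r)) = -3*(-565 + r)/(19*r))
u(645) + W = (3/19)*(565 - 1*645)/645 - 75051 = (3/19)*(1/645)*(565 - 645) - 75051 = (3/19)*(1/645)*(-80) - 75051 = -16/817 - 75051 = -61316683/817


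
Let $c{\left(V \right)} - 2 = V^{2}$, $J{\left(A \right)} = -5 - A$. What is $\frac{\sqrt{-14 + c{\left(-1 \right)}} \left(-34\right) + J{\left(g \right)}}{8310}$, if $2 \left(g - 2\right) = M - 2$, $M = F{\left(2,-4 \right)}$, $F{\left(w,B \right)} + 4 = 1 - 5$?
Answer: $- \frac{1}{4155} - \frac{17 i \sqrt{11}}{4155} \approx -0.00024067 - 0.01357 i$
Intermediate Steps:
$F{\left(w,B \right)} = -8$ ($F{\left(w,B \right)} = -4 + \left(1 - 5\right) = -4 - 4 = -8$)
$M = -8$
$g = -3$ ($g = 2 + \frac{-8 - 2}{2} = 2 + \frac{1}{2} \left(-10\right) = 2 - 5 = -3$)
$c{\left(V \right)} = 2 + V^{2}$
$\frac{\sqrt{-14 + c{\left(-1 \right)}} \left(-34\right) + J{\left(g \right)}}{8310} = \frac{\sqrt{-14 + \left(2 + \left(-1\right)^{2}\right)} \left(-34\right) - 2}{8310} = \left(\sqrt{-14 + \left(2 + 1\right)} \left(-34\right) + \left(-5 + 3\right)\right) \frac{1}{8310} = \left(\sqrt{-14 + 3} \left(-34\right) - 2\right) \frac{1}{8310} = \left(\sqrt{-11} \left(-34\right) - 2\right) \frac{1}{8310} = \left(i \sqrt{11} \left(-34\right) - 2\right) \frac{1}{8310} = \left(- 34 i \sqrt{11} - 2\right) \frac{1}{8310} = \left(-2 - 34 i \sqrt{11}\right) \frac{1}{8310} = - \frac{1}{4155} - \frac{17 i \sqrt{11}}{4155}$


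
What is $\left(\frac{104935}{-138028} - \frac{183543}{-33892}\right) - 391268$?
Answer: $- \frac{228793440506673}{584755622} \approx -3.9126 \cdot 10^{5}$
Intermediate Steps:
$\left(\frac{104935}{-138028} - \frac{183543}{-33892}\right) - 391268 = \left(104935 \left(- \frac{1}{138028}\right) - - \frac{183543}{33892}\right) - 391268 = \left(- \frac{104935}{138028} + \frac{183543}{33892}\right) - 391268 = \frac{2722202023}{584755622} - 391268 = - \frac{228793440506673}{584755622}$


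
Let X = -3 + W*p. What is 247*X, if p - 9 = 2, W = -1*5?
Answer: -14326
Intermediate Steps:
W = -5
p = 11 (p = 9 + 2 = 11)
X = -58 (X = -3 - 5*11 = -3 - 55 = -58)
247*X = 247*(-58) = -14326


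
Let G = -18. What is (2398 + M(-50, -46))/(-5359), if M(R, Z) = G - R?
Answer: -2430/5359 ≈ -0.45344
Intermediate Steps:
M(R, Z) = -18 - R
(2398 + M(-50, -46))/(-5359) = (2398 + (-18 - 1*(-50)))/(-5359) = (2398 + (-18 + 50))*(-1/5359) = (2398 + 32)*(-1/5359) = 2430*(-1/5359) = -2430/5359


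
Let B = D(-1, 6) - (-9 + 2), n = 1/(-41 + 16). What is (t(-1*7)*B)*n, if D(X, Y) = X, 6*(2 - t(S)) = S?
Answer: -19/25 ≈ -0.76000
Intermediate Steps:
n = -1/25 (n = 1/(-25) = -1/25 ≈ -0.040000)
t(S) = 2 - S/6
B = 6 (B = -1 - (-9 + 2) = -1 - 1*(-7) = -1 + 7 = 6)
(t(-1*7)*B)*n = ((2 - (-1)*7/6)*6)*(-1/25) = ((2 - ⅙*(-7))*6)*(-1/25) = ((2 + 7/6)*6)*(-1/25) = ((19/6)*6)*(-1/25) = 19*(-1/25) = -19/25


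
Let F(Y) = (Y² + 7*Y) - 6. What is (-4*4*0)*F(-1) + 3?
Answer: 3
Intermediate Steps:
F(Y) = -6 + Y² + 7*Y
(-4*4*0)*F(-1) + 3 = (-4*4*0)*(-6 + (-1)² + 7*(-1)) + 3 = (-16*0)*(-6 + 1 - 7) + 3 = 0*(-12) + 3 = 0 + 3 = 3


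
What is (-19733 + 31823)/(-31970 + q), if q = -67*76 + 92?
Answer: -1209/3697 ≈ -0.32702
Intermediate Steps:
q = -5000 (q = -5092 + 92 = -5000)
(-19733 + 31823)/(-31970 + q) = (-19733 + 31823)/(-31970 - 5000) = 12090/(-36970) = 12090*(-1/36970) = -1209/3697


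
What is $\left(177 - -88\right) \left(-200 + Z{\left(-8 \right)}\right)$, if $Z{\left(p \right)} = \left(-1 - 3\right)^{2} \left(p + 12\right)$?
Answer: $-36040$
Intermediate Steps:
$Z{\left(p \right)} = 192 + 16 p$ ($Z{\left(p \right)} = \left(-4\right)^{2} \left(12 + p\right) = 16 \left(12 + p\right) = 192 + 16 p$)
$\left(177 - -88\right) \left(-200 + Z{\left(-8 \right)}\right) = \left(177 - -88\right) \left(-200 + \left(192 + 16 \left(-8\right)\right)\right) = \left(177 + 88\right) \left(-200 + \left(192 - 128\right)\right) = 265 \left(-200 + 64\right) = 265 \left(-136\right) = -36040$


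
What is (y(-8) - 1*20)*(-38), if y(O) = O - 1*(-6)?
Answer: 836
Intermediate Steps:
y(O) = 6 + O (y(O) = O + 6 = 6 + O)
(y(-8) - 1*20)*(-38) = ((6 - 8) - 1*20)*(-38) = (-2 - 20)*(-38) = -22*(-38) = 836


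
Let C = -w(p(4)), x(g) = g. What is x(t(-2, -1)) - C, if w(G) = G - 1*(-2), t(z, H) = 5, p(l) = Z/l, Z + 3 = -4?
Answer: 21/4 ≈ 5.2500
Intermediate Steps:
Z = -7 (Z = -3 - 4 = -7)
p(l) = -7/l
w(G) = 2 + G (w(G) = G + 2 = 2 + G)
C = -1/4 (C = -(2 - 7/4) = -1*1/4 = -1/4 ≈ -0.25000)
x(t(-2, -1)) - C = 5 - 1*(-1/4) = 5 + 1/4 = 21/4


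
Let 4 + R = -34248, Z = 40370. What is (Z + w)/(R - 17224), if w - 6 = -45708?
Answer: 1333/12869 ≈ 0.10358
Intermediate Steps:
R = -34252 (R = -4 - 34248 = -34252)
w = -45702 (w = 6 - 45708 = -45702)
(Z + w)/(R - 17224) = (40370 - 45702)/(-34252 - 17224) = -5332/(-51476) = -5332*(-1/51476) = 1333/12869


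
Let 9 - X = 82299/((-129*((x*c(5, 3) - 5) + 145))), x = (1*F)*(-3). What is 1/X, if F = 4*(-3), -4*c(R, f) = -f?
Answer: 7181/92062 ≈ 0.078002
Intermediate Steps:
c(R, f) = f/4 (c(R, f) = -(-1)*f/4 = f/4)
F = -12
x = 36 (x = (1*(-12))*(-3) = -12*(-3) = 36)
X = 92062/7181 (X = 9 - 82299/((-129*((36*((1/4)*3) - 5) + 145))) = 9 - 82299/((-129*((36*(3/4) - 5) + 145))) = 9 - 82299/((-129*((27 - 5) + 145))) = 9 - 82299/((-129*(22 + 145))) = 9 - 82299/((-129*167)) = 9 - 82299/(-21543) = 9 - 82299*(-1)/21543 = 9 - 1*(-27433/7181) = 9 + 27433/7181 = 92062/7181 ≈ 12.820)
1/X = 1/(92062/7181) = 7181/92062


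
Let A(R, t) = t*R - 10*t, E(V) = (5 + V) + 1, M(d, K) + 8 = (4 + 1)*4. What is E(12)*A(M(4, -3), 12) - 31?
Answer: 401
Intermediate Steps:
M(d, K) = 12 (M(d, K) = -8 + (4 + 1)*4 = -8 + 5*4 = -8 + 20 = 12)
E(V) = 6 + V
A(R, t) = -10*t + R*t (A(R, t) = R*t - 10*t = -10*t + R*t)
E(12)*A(M(4, -3), 12) - 31 = (6 + 12)*(12*(-10 + 12)) - 31 = 18*(12*2) - 31 = 18*24 - 31 = 432 - 31 = 401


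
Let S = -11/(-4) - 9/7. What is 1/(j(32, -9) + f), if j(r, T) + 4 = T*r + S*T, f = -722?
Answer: -28/28761 ≈ -0.00097354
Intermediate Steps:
S = 41/28 (S = -11*(-1/4) - 9*1/7 = 11/4 - 9/7 = 41/28 ≈ 1.4643)
j(r, T) = -4 + 41*T/28 + T*r (j(r, T) = -4 + (T*r + 41*T/28) = -4 + (41*T/28 + T*r) = -4 + 41*T/28 + T*r)
1/(j(32, -9) + f) = 1/((-4 + (41/28)*(-9) - 9*32) - 722) = 1/((-4 - 369/28 - 288) - 722) = 1/(-8545/28 - 722) = 1/(-28761/28) = -28/28761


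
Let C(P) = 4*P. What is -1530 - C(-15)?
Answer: -1470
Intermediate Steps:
-1530 - C(-15) = -1530 - 4*(-15) = -1530 - 1*(-60) = -1530 + 60 = -1470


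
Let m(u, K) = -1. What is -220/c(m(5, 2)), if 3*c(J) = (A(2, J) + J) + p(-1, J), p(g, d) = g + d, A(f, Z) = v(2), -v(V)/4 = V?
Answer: 60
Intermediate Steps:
v(V) = -4*V
A(f, Z) = -8 (A(f, Z) = -4*2 = -8)
p(g, d) = d + g
c(J) = -3 + 2*J/3 (c(J) = ((-8 + J) + (J - 1))/3 = ((-8 + J) + (-1 + J))/3 = (-9 + 2*J)/3 = -3 + 2*J/3)
-220/c(m(5, 2)) = -220/(-3 + (⅔)*(-1)) = -220/(-3 - ⅔) = -220/(-11/3) = -220*(-3/11) = 60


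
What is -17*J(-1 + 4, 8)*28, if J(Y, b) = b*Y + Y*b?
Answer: -22848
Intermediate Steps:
J(Y, b) = 2*Y*b (J(Y, b) = Y*b + Y*b = 2*Y*b)
-17*J(-1 + 4, 8)*28 = -34*(-1 + 4)*8*28 = -34*3*8*28 = -17*48*28 = -816*28 = -22848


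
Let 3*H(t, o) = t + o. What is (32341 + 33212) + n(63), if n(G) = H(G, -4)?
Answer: 196718/3 ≈ 65573.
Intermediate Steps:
H(t, o) = o/3 + t/3 (H(t, o) = (t + o)/3 = (o + t)/3 = o/3 + t/3)
n(G) = -4/3 + G/3 (n(G) = (⅓)*(-4) + G/3 = -4/3 + G/3)
(32341 + 33212) + n(63) = (32341 + 33212) + (-4/3 + (⅓)*63) = 65553 + (-4/3 + 21) = 65553 + 59/3 = 196718/3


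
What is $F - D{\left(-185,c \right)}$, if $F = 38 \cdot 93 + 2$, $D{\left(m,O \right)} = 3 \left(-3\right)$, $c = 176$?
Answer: $3545$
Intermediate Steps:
$D{\left(m,O \right)} = -9$
$F = 3536$ ($F = 3534 + 2 = 3536$)
$F - D{\left(-185,c \right)} = 3536 - -9 = 3536 + 9 = 3545$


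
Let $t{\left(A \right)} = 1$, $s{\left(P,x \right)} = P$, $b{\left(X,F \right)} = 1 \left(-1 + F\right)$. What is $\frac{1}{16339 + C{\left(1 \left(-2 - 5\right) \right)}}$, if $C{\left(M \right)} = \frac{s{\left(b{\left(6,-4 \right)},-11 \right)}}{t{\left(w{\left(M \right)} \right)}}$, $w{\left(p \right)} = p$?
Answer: $\frac{1}{16334} \approx 6.1222 \cdot 10^{-5}$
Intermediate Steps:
$b{\left(X,F \right)} = -1 + F$
$C{\left(M \right)} = -5$ ($C{\left(M \right)} = \frac{-1 - 4}{1} = \left(-5\right) 1 = -5$)
$\frac{1}{16339 + C{\left(1 \left(-2 - 5\right) \right)}} = \frac{1}{16339 - 5} = \frac{1}{16334}$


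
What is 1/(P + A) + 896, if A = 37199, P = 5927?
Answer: 38640897/43126 ≈ 896.00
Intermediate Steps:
1/(P + A) + 896 = 1/(5927 + 37199) + 896 = 1/43126 + 896 = 38640897/43126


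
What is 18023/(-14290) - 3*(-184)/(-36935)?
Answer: -134713517/105560230 ≈ -1.2762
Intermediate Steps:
18023/(-14290) - 3*(-184)/(-36935) = 18023*(-1/14290) + 552*(-1/36935) = -18023/14290 - 552/36935 = -134713517/105560230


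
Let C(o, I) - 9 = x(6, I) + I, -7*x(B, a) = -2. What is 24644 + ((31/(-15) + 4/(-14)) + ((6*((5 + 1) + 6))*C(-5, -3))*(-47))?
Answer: 353933/105 ≈ 3370.8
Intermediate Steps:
x(B, a) = 2/7 (x(B, a) = -⅐*(-2) = 2/7)
C(o, I) = 65/7 + I (C(o, I) = 9 + (2/7 + I) = 65/7 + I)
24644 + ((31/(-15) + 4/(-14)) + ((6*((5 + 1) + 6))*C(-5, -3))*(-47)) = 24644 + ((31/(-15) + 4/(-14)) + ((6*((5 + 1) + 6))*(65/7 - 3))*(-47)) = 24644 + ((31*(-1/15) + 4*(-1/14)) + ((6*(6 + 6))*(44/7))*(-47)) = 24644 + ((-31/15 - 2/7) + ((6*12)*(44/7))*(-47)) = 24644 + (-247/105 + (72*(44/7))*(-47)) = 24644 + (-247/105 + (3168/7)*(-47)) = 24644 + (-247/105 - 148896/7) = 24644 - 2233687/105 = 353933/105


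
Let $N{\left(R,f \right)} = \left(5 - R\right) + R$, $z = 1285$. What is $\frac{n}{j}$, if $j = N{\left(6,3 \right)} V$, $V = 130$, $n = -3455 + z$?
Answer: $- \frac{217}{65} \approx -3.3385$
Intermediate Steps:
$N{\left(R,f \right)} = 5$
$n = -2170$ ($n = -3455 + 1285 = -2170$)
$j = 650$ ($j = 5 \cdot 130 = 650$)
$\frac{n}{j} = - \frac{2170}{650} = \left(-2170\right) \frac{1}{650} = - \frac{217}{65}$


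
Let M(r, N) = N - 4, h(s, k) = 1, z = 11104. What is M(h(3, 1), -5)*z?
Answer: -99936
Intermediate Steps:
M(r, N) = -4 + N
M(h(3, 1), -5)*z = (-4 - 5)*11104 = -9*11104 = -99936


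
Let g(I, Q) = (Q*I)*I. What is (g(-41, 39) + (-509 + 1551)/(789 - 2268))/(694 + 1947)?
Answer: 96960719/3906039 ≈ 24.823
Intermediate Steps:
g(I, Q) = Q*I² (g(I, Q) = (I*Q)*I = Q*I²)
(g(-41, 39) + (-509 + 1551)/(789 - 2268))/(694 + 1947) = (39*(-41)² + (-509 + 1551)/(789 - 2268))/(694 + 1947) = (39*1681 + 1042/(-1479))/2641 = (65559 + 1042*(-1/1479))*(1/2641) = (65559 - 1042/1479)*(1/2641) = (96960719/1479)*(1/2641) = 96960719/3906039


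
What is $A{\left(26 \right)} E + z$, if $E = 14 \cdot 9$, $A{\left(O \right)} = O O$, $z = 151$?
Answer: $85327$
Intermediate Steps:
$A{\left(O \right)} = O^{2}$
$E = 126$
$A{\left(26 \right)} E + z = 26^{2} \cdot 126 + 151 = 676 \cdot 126 + 151 = 85176 + 151 = 85327$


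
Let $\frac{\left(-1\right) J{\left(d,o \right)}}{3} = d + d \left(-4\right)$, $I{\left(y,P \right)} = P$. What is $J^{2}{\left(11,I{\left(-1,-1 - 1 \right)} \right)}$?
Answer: $9801$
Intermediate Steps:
$J{\left(d,o \right)} = 9 d$ ($J{\left(d,o \right)} = - 3 \left(d + d \left(-4\right)\right) = - 3 \left(d - 4 d\right) = - 3 \left(- 3 d\right) = 9 d$)
$J^{2}{\left(11,I{\left(-1,-1 - 1 \right)} \right)} = \left(9 \cdot 11\right)^{2} = 99^{2} = 9801$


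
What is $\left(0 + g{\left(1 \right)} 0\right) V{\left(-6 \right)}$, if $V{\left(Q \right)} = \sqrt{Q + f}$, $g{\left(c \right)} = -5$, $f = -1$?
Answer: $0$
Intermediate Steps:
$V{\left(Q \right)} = \sqrt{-1 + Q}$ ($V{\left(Q \right)} = \sqrt{Q - 1} = \sqrt{-1 + Q}$)
$\left(0 + g{\left(1 \right)} 0\right) V{\left(-6 \right)} = \left(0 - 0\right) \sqrt{-1 - 6} = \left(0 + 0\right) \sqrt{-7} = 0 i \sqrt{7} = 0$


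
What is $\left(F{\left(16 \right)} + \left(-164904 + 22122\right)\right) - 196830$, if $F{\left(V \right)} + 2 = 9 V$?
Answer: $-339470$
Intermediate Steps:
$F{\left(V \right)} = -2 + 9 V$
$\left(F{\left(16 \right)} + \left(-164904 + 22122\right)\right) - 196830 = \left(\left(-2 + 9 \cdot 16\right) + \left(-164904 + 22122\right)\right) - 196830 = \left(\left(-2 + 144\right) - 142782\right) - 196830 = \left(142 - 142782\right) - 196830 = -142640 - 196830 = -339470$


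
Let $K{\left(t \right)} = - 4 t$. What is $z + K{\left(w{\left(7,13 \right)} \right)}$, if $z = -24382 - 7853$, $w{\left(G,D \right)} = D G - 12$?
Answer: $-32551$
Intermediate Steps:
$w{\left(G,D \right)} = -12 + D G$
$z = -32235$ ($z = -24382 - 7853 = -32235$)
$z + K{\left(w{\left(7,13 \right)} \right)} = -32235 - 4 \left(-12 + 13 \cdot 7\right) = -32235 - 4 \left(-12 + 91\right) = -32235 - 316 = -32551$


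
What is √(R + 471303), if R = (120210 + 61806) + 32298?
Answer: √685617 ≈ 828.02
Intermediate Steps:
R = 214314 (R = 182016 + 32298 = 214314)
√(R + 471303) = √(214314 + 471303) = √685617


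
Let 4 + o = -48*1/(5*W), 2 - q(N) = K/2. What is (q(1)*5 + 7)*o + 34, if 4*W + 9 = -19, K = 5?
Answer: 776/35 ≈ 22.171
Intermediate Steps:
W = -7 (W = -9/4 + (¼)*(-19) = -9/4 - 19/4 = -7)
q(N) = -½ (q(N) = 2 - 5/2 = -½)
o = -92/35 (o = -4 - 48/((-7*5)) = -4 - 48/(-35) = -4 - 48*(-1/35) = -4 + 48/35 = -92/35 ≈ -2.6286)
(q(1)*5 + 7)*o + 34 = (-½*5 + 7)*(-92/35) + 34 = (-5/2 + 7)*(-92/35) + 34 = (9/2)*(-92/35) + 34 = -414/35 + 34 = 776/35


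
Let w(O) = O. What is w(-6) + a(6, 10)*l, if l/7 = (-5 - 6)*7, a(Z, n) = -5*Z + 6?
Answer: 12930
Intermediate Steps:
a(Z, n) = 6 - 5*Z
l = -539 (l = 7*((-5 - 6)*7) = 7*(-11*7) = 7*(-77) = -539)
w(-6) + a(6, 10)*l = -6 + (6 - 5*6)*(-539) = -6 + (6 - 30)*(-539) = -6 - 24*(-539) = -6 + 12936 = 12930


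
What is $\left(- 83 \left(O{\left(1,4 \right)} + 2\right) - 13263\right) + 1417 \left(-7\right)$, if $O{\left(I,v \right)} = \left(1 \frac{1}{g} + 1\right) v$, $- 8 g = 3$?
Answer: $- \frac{68384}{3} \approx -22795.0$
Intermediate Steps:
$g = - \frac{3}{8}$ ($g = \left(- \frac{1}{8}\right) 3 = - \frac{3}{8} \approx -0.375$)
$O{\left(I,v \right)} = - \frac{5 v}{3}$ ($O{\left(I,v \right)} = \left(1 \frac{1}{- \frac{3}{8}} + 1\right) v = \left(1 \left(- \frac{8}{3}\right) + 1\right) v = \left(- \frac{8}{3} + 1\right) v = - \frac{5 v}{3}$)
$\left(- 83 \left(O{\left(1,4 \right)} + 2\right) - 13263\right) + 1417 \left(-7\right) = \left(- 83 \left(\left(- \frac{5}{3}\right) 4 + 2\right) - 13263\right) + 1417 \left(-7\right) = \left(- 83 \left(- \frac{20}{3} + 2\right) - 13263\right) - 9919 = \left(\left(-83\right) \left(- \frac{14}{3}\right) - 13263\right) - 9919 = \left(\frac{1162}{3} - 13263\right) - 9919 = - \frac{38627}{3} - 9919 = - \frac{68384}{3}$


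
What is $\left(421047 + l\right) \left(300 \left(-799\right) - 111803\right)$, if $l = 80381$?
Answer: $-176253446284$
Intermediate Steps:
$\left(421047 + l\right) \left(300 \left(-799\right) - 111803\right) = \left(421047 + 80381\right) \left(300 \left(-799\right) - 111803\right) = 501428 \left(-239700 - 111803\right) = 501428 \left(-351503\right) = -176253446284$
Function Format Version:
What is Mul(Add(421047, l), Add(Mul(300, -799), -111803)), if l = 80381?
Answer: -176253446284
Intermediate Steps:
Mul(Add(421047, l), Add(Mul(300, -799), -111803)) = Mul(Add(421047, 80381), Add(Mul(300, -799), -111803)) = Mul(501428, Add(-239700, -111803)) = Mul(501428, -351503) = -176253446284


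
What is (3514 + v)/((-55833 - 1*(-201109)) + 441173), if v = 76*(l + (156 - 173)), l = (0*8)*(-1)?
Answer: 2222/586449 ≈ 0.0037889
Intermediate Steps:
l = 0 (l = 0*(-1) = 0)
v = -1292 (v = 76*(0 + (156 - 173)) = 76*(0 - 17) = 76*(-17) = -1292)
(3514 + v)/((-55833 - 1*(-201109)) + 441173) = (3514 - 1292)/((-55833 - 1*(-201109)) + 441173) = 2222/((-55833 + 201109) + 441173) = 2222/(145276 + 441173) = 2222/586449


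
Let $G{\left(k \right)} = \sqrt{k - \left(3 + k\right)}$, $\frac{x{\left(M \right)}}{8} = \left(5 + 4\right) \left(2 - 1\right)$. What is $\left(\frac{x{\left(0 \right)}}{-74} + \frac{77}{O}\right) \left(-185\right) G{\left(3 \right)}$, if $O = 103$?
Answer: $\frac{4295 i \sqrt{3}}{103} \approx 72.225 i$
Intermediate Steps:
$x{\left(M \right)} = 72$ ($x{\left(M \right)} = 8 \left(5 + 4\right) \left(2 - 1\right) = 8 \cdot 9 \cdot 1 = 8 \cdot 9 = 72$)
$G{\left(k \right)} = i \sqrt{3}$ ($G{\left(k \right)} = \sqrt{-3} = i \sqrt{3}$)
$\left(\frac{x{\left(0 \right)}}{-74} + \frac{77}{O}\right) \left(-185\right) G{\left(3 \right)} = \left(\frac{72}{-74} + \frac{77}{103}\right) \left(-185\right) i \sqrt{3} = \left(72 \left(- \frac{1}{74}\right) + 77 \cdot \frac{1}{103}\right) \left(-185\right) i \sqrt{3} = \left(- \frac{36}{37} + \frac{77}{103}\right) \left(-185\right) i \sqrt{3} = \left(- \frac{859}{3811}\right) \left(-185\right) i \sqrt{3} = \frac{4295 i \sqrt{3}}{103}$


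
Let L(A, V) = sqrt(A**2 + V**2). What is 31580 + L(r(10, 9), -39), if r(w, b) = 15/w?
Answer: 31580 + 3*sqrt(677)/2 ≈ 31619.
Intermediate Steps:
31580 + L(r(10, 9), -39) = 31580 + sqrt((15/10)**2 + (-39)**2) = 31580 + sqrt((15*(1/10))**2 + 1521) = 31580 + sqrt((3/2)**2 + 1521) = 31580 + sqrt(9/4 + 1521) = 31580 + sqrt(6093/4) = 31580 + 3*sqrt(677)/2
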